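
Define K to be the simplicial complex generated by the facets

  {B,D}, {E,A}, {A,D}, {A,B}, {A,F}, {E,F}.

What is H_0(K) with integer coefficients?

H_0 ≅ Z.

Take the total order A < B < D < E < F on the vertex set. Then K (dimension 1) consists of the simplices:

  0-simplices (5): A, B, D, E, F
  1-simplices (6): AB, AD, AE, AF, BD, EF

giving chain groups C_0 ≅ Z^5, C_1 ≅ Z^6.

The boundary map ∂_1: C_1 → C_0 maps an edge to its endpoints' difference, ∂[p,q] = q − p. For instance
  ∂AE = E − A.
This gives a 5×6 integer matrix of rank 4; reducing to Smith normal form yields diagonal entries (1,1,1,1).

Reading off H_k = ker ∂_k / im ∂_{k+1}:

  H_0: rank C_0 − rank ∂_1 = 5 − 4 = 1, and the invariant factors of ∂_1 are all 1, so H_0 = Z.

(K is a triangulation of a wedge of 2 circles.)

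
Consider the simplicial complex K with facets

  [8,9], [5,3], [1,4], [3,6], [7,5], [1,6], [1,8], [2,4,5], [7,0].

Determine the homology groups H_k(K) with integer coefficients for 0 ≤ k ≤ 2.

Take the total order 0 < 1 < 2 < 3 < 4 < 5 < 6 < 7 < 8 < 9 on the vertex set. Then K (dimension 2) consists of the simplices:

  0-simplices (10): [0], [1], [2], [3], [4], [5], [6], [7], [8], [9]
  1-simplices (11): [0,7], [1,4], [1,6], [1,8], [2,4], [2,5], [3,5], [3,6], [4,5], [5,7], [8,9]
  2-simplices (1): [2,4,5]

so the chain groups are C_0 ≅ Z^10, C_1 ≅ Z^11, C_2 ≅ Z^1.

The boundary map ∂_1: C_1 → C_0 sends each edge [p,q] (with p < q) to q − p. For instance
  ∂[2,5] = [5] − [2].
The resulting 10×11 matrix has rank 9, and its Smith normal form has invariant factors (1,1,1,1,1,1,1,1,1).

Boundary ∂_2: C_2 → C_1 acts by ∂[p,q,r] = [q,r] − [p,r] + [p,q]. For instance
  ∂[2,4,5] = [4,5] − [2,5] + [2,4].
The resulting 11×1 matrix has rank 1, and its Smith normal form has invariant factors (1).

Reading off H_k = ker ∂_k / im ∂_{k+1}:

  H_0: rank C_0 − rank ∂_1 = 10 − 9 = 1, and the invariant factors of ∂_1 are all 1, so H_0 ≅ Z.
  H_1: rank ker ∂_1 − rank ∂_2 = (11 − 9) − 1 = 1, and the invariant factors of ∂_2 are all 1, so H_1 ≅ Z.
  H_2: rank ker ∂_2 − rank ∂_3 = (1 − 1) − 0 = 0, and there is no ∂_3, so H_2 ≅ 0.

H_0 ≅ Z,  H_1 ≅ Z,  H_2 = 0.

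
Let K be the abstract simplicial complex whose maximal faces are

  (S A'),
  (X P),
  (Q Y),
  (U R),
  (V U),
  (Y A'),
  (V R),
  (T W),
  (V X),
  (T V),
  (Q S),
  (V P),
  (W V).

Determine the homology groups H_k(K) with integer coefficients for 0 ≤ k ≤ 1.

H_0 = Z^2,  H_1 = Z^4.

Order the vertices as P < Q < R < S < T < U < V < W < X < Y < A'. Listing each simplex with vertices in this order, K has dimension 1 with simplices:

  0-simplices (11): [P], [Q], [R], [S], [T], [U], [V], [W], [X], [Y], [A']
  1-simplices (13): [P,V], [P,X], [Q,S], [Q,Y], [R,U], [R,V], [S,A'], [T,V], [T,W], [U,V], [V,W], [V,X], [Y,A']

Hence C_0 ≅ Z^11, C_1 ≅ Z^13.

Boundary ∂_1: C_1 → C_0 maps an edge to its endpoints' difference, ∂[p,q] = q − p. For instance
  ∂[R,V] = [V] − [R].
The resulting 11×13 matrix has rank 9, and its Smith normal form has invariant factors (1,1,1,1,1,1,1,1,1).

Now H_k = ker ∂_k / im ∂_{k+1}, so:

  H_0: rank C_0 − rank ∂_1 = 11 − 9 = 2, and the invariant factors of ∂_1 are all 1, so H_0 = Z^2.
  H_1: rank ker ∂_1 − rank ∂_2 = (13 − 9) − 0 = 4, and there is no ∂_2, so H_1 = Z^4.

(K is a triangulation of the disjoint union of a wedge of 3 circles and the circle S^1.)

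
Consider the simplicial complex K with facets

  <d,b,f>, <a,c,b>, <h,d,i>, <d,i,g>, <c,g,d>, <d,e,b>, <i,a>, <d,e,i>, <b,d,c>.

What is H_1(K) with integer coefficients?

H_1 = Z.

We work with the vertex ordering a < b < c < d < e < f < g < h < i. The simplices of K, each written with vertices in increasing order, are:

  0-simplices (9): a, b, c, d, e, f, g, h, i
  1-simplices (17): ab, ac, ai, bc, bd, be, bf, cd, cg, de, df, dg, dh, di, ei, gi, hi
  2-simplices (8): abc, bcd, bde, bdf, cdg, dei, dgi, dhi

Hence C_0 ≅ Z^9, C_1 ≅ Z^17, C_2 ≅ Z^8.

∂_1: C_1 → C_0 sends each edge [p,q] (with p < q) to q − p.
The 9×17 boundary matrix has rank 8 and Smith normal form diag(1,1,1,1,1,1,1,1).

The boundary map ∂_2: C_2 → C_1 sends each 2-simplex [p,q,r] to [q,r] − [p,r] + [p,q]. For instance
  ∂bdf = df − bf + bd,
  ∂bcd = cd − bd + bc.
The 17×8 boundary matrix has rank 8 and Smith normal form diag(1,1,1,1,1,1,1,1).

Computing H_k = (kernel of ∂_k) / (image of ∂_{k+1}):

  H_1: rank ker ∂_1 − rank ∂_2 = (17 − 8) − 8 = 1, and the invariant factors of ∂_2 are all 1, so H_1 ≅ Z.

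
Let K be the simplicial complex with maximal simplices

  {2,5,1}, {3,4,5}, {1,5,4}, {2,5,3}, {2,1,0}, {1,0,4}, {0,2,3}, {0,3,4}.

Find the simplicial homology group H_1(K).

Order the vertices as 0 < 1 < 2 < 3 < 4 < 5. Listing each simplex with vertices in this order, K has dimension 2 with simplices:

  0-simplices (6): [0], [1], [2], [3], [4], [5]
  1-simplices (12): [0,1], [0,2], [0,3], [0,4], [1,2], [1,4], [1,5], [2,3], [2,5], [3,4], [3,5], [4,5]
  2-simplices (8): [0,1,2], [0,1,4], [0,2,3], [0,3,4], [1,2,5], [1,4,5], [2,3,5], [3,4,5]

giving chain groups C_0 ≅ Z^6, C_1 ≅ Z^12, C_2 ≅ Z^8.

Boundary ∂_1: C_1 → C_0 is given by ∂[p,q] = [q] − [p].
As a 6×12 matrix over Z this has rank 5, with invariant factors (1,1,1,1,1).

∂_2: C_2 → C_1 maps a triangle to the signed sum of its edges. For instance
  ∂[0,1,2] = [1,2] − [0,2] + [0,1],
  ∂[3,4,5] = [4,5] − [3,5] + [3,4].
As a 12×8 matrix over Z this has rank 7, with invariant factors (1,1,1,1,1,1,1).

From H_k ≅ ker(∂_k) / im(∂_{k+1}) we obtain:

  H_1: rank ker ∂_1 − rank ∂_2 = (12 − 5) − 7 = 0, and the invariant factors of ∂_2 are all 1, so H_1 ≅ 0.

(K is a triangulation of the 2-sphere S^2.)

H_1 = 0.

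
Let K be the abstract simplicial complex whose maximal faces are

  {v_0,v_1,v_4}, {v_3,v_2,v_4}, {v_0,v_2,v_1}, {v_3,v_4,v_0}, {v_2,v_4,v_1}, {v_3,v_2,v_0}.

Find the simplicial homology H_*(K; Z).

H_0 = Z,  H_1 = 0,  H_2 = Z.

Fix the vertex order v_0 < v_1 < v_2 < v_3 < v_4 and write every simplex with vertices in increasing order. Then dim K = 2 and the simplices of K are:

  0-simplices (5): [v_0], [v_1], [v_2], [v_3], [v_4]
  1-simplices (9): [v_0,v_1], [v_0,v_2], [v_0,v_3], [v_0,v_4], [v_1,v_2], [v_1,v_4], [v_2,v_3], [v_2,v_4], [v_3,v_4]
  2-simplices (6): [v_0,v_1,v_2], [v_0,v_1,v_4], [v_0,v_2,v_3], [v_0,v_3,v_4], [v_1,v_2,v_4], [v_2,v_3,v_4]

Hence C_0 ≅ Z^5, C_1 ≅ Z^9, C_2 ≅ Z^6.

The boundary map ∂_1: C_1 → C_0 maps an edge to its endpoints' difference, ∂[p,q] = q − p. For instance
  ∂[v_1,v_2] = [v_2] − [v_1].
This gives a 5×9 integer matrix of rank 4; reducing to Smith normal form yields diagonal entries (1,1,1,1).

Boundary ∂_2: C_2 → C_1 acts by ∂[p,q,r] = [q,r] − [p,r] + [p,q]. For instance
  ∂[v_2,v_3,v_4] = [v_3,v_4] − [v_2,v_4] + [v_2,v_3],
  ∂[v_1,v_2,v_4] = [v_2,v_4] − [v_1,v_4] + [v_1,v_2].
As a 9×6 matrix over Z this has rank 5, with invariant factors (1,1,1,1,1).

Now H_k = ker ∂_k / im ∂_{k+1}, so:

  H_0: rank C_0 − rank ∂_1 = 5 − 4 = 1, and the invariant factors of ∂_1 are all 1, so H_0 ≅ Z.
  H_1: rank ker ∂_1 − rank ∂_2 = (9 − 4) − 5 = 0, and the invariant factors of ∂_2 are all 1, so H_1 ≅ 0.
  H_2: rank ker ∂_2 − rank ∂_3 = (6 − 5) − 0 = 1, and there is no ∂_3, so H_2 ≅ Z.

As a check, the Euler characteristic is 5 − 9 + 6 = 2, which agrees with 1 − 0 + 1 = 2.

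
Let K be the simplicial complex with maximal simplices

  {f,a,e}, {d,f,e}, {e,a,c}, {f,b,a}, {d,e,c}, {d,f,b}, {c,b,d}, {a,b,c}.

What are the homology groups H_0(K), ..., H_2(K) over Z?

H_0 = Z,  H_1 = 0,  H_2 = Z.

Fix the vertex order a < b < c < d < e < f and write every simplex with vertices in increasing order. Then dim K = 2 and the simplices of K are:

  0-simplices (6): a, b, c, d, e, f
  1-simplices (12): ab, ac, ae, af, bc, bd, bf, cd, ce, de, df, ef
  2-simplices (8): abc, abf, ace, aef, bcd, bdf, cde, def

so the chain groups are C_0 ≅ Z^6, C_1 ≅ Z^12, C_2 ≅ Z^8.

∂_1: C_1 → C_0 sends each edge [p,q] (with p < q) to q − p.
The 6×12 boundary matrix has rank 5 and Smith normal form diag(1,1,1,1,1).

The boundary map ∂_2: C_2 → C_1 sends each 2-simplex [p,q,r] to [q,r] − [p,r] + [p,q]. For instance
  ∂bcd = cd − bd + bc,
  ∂abf = bf − af + ab.
The 12×8 boundary matrix has rank 7 and Smith normal form diag(1,1,1,1,1,1,1).

Now H_k = ker ∂_k / im ∂_{k+1}, so:

  H_0: rank C_0 − rank ∂_1 = 6 − 5 = 1, and the invariant factors of ∂_1 are all 1, so H_0 = Z.
  H_1: rank ker ∂_1 − rank ∂_2 = (12 − 5) − 7 = 0, and the invariant factors of ∂_2 are all 1, so H_1 = 0.
  H_2: rank ker ∂_2 − rank ∂_3 = (8 − 7) − 0 = 1, and there is no ∂_3, so H_2 = Z.

(K is a triangulation of the 2-sphere S^2.)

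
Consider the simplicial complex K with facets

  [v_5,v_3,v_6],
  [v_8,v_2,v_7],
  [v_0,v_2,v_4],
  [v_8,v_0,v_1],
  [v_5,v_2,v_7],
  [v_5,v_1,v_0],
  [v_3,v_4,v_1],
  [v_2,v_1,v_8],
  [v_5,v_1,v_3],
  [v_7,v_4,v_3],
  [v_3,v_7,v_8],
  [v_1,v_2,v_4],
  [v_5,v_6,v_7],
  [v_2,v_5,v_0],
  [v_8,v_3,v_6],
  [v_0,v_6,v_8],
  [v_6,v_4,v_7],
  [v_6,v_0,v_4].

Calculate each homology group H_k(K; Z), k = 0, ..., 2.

H_0 = Z,  H_1 = Z ⊕ Z/2,  H_2 = 0.

We work with the vertex ordering v_0 < v_1 < v_2 < v_3 < v_4 < v_5 < v_6 < v_7 < v_8. The simplices of K, each written with vertices in increasing order, are:

  0-simplices (9): [v_0], [v_1], [v_2], [v_3], [v_4], [v_5], [v_6], [v_7], [v_8]
  1-simplices (27): (27 of them)
  2-simplices (18): (18 of them)

so the chain groups are C_0 ≅ Z^9, C_1 ≅ Z^27, C_2 ≅ Z^18.

Boundary ∂_1: C_1 → C_0 is given by ∂[p,q] = [q] − [p]. For instance
  ∂[v_4,v_7] = [v_7] − [v_4].
As a 9×27 matrix over Z this has rank 8, with invariant factors (1,1,1,1,1,1,1,1).

∂_2: C_2 → C_1 maps a triangle to the signed sum of its edges. For instance
  ∂[v_0,v_6,v_8] = [v_6,v_8] − [v_0,v_8] + [v_0,v_6],
  ∂[v_1,v_3,v_5] = [v_3,v_5] − [v_1,v_5] + [v_1,v_3].
This gives a 27×18 integer matrix of rank 18; reducing to Smith normal form yields diagonal entries (1,1,1,1,1,1,1,1,1,1,1,1,1,1,1,1,1,2).

Reading off H_k = ker ∂_k / im ∂_{k+1}:

  H_0: rank C_0 − rank ∂_1 = 9 − 8 = 1, and the invariant factors of ∂_1 are all 1, so H_0 = Z.
  H_1: rank ker ∂_1 − rank ∂_2 = (27 − 8) − 18 = 1, and ∂_2 has invariant factor 2 > 1, so H_1 = Z ⊕ Z/2.
  H_2: rank ker ∂_2 − rank ∂_3 = (18 − 18) − 0 = 0, and there is no ∂_3, so H_2 = 0.

As a check, the Euler characteristic is 9 − 27 + 18 = 0, which agrees with 1 − 1 + 0 = 0.
(K is a triangulation of the Klein bottle.)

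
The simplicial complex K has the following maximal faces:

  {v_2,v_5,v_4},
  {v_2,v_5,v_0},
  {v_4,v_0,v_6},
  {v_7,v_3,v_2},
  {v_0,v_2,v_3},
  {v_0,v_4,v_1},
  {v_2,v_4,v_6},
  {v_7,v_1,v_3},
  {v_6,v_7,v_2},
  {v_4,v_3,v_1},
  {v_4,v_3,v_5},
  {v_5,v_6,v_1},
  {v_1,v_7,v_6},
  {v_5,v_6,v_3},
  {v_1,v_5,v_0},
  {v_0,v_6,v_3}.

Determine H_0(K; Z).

H_0 ≅ Z.

Order the vertices as v_0 < v_1 < v_2 < v_3 < v_4 < v_5 < v_6 < v_7. Listing each simplex with vertices in this order, K has dimension 2 with simplices:

  0-simplices (8): [v_0], [v_1], [v_2], [v_3], [v_4], [v_5], [v_6], [v_7]
  1-simplices (24): (24 of them)
  2-simplices (16): (16 of them)

giving chain groups C_0 ≅ Z^8, C_1 ≅ Z^24, C_2 ≅ Z^16.

The boundary map ∂_1: C_1 → C_0 sends each edge [p,q] (with p < q) to q − p.
As a 8×24 matrix over Z this has rank 7, with invariant factors (1,1,1,1,1,1,1).

The boundary map ∂_2: C_2 → C_1 sends each 2-simplex [p,q,r] to [q,r] − [p,r] + [p,q]. For instance
  ∂[v_0,v_2,v_5] = [v_2,v_5] − [v_0,v_5] + [v_0,v_2],
  ∂[v_3,v_4,v_5] = [v_4,v_5] − [v_3,v_5] + [v_3,v_4].
The resulting 24×16 matrix has rank 15, and its Smith normal form has invariant factors (1,1,1,1,1,1,1,1,1,1,1,1,1,1,1).

From H_k ≅ ker(∂_k) / im(∂_{k+1}) we obtain:

  H_0: rank C_0 − rank ∂_1 = 8 − 7 = 1, and the invariant factors of ∂_1 are all 1, so H_0 = Z.

(K is a triangulation of the torus T^2.)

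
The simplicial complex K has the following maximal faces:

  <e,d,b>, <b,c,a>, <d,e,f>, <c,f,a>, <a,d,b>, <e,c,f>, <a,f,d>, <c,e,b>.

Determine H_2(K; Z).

H_2 = Z.

K has 6 vertices, 12 edges, 8 triangles.
rank ∂_2 = 7, rank ∂_3 = 0 ⇒ b_2 = 8 − 7 − 0 = 1. So H_2 ≅ Z.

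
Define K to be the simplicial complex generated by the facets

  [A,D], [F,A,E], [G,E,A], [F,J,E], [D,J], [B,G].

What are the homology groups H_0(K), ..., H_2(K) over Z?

Order the vertices as A < B < D < E < F < G < J. Listing each simplex with vertices in this order, K has dimension 2 with simplices:

  0-simplices (7): A, B, D, E, F, G, J
  1-simplices (10): AD, AE, AF, AG, BG, DJ, EF, EG, EJ, FJ
  2-simplices (3): AEF, AEG, EFJ

Hence C_0 ≅ Z^7, C_1 ≅ Z^10, C_2 ≅ Z^3.

Boundary ∂_1: C_1 → C_0 is given by ∂[p,q] = [q] − [p].
As a 7×10 matrix over Z this has rank 6, with invariant factors (1,1,1,1,1,1).

∂_2: C_2 → C_1 maps a triangle to the signed sum of its edges. For instance
  ∂AEF = EF − AF + AE,
  ∂EFJ = FJ − EJ + EF.
This gives a 10×3 integer matrix of rank 3; reducing to Smith normal form yields diagonal entries (1,1,1).

Now H_k = ker ∂_k / im ∂_{k+1}, so:

  H_0: rank C_0 − rank ∂_1 = 7 − 6 = 1, and the invariant factors of ∂_1 are all 1, so H_0 ≅ Z.
  H_1: rank ker ∂_1 − rank ∂_2 = (10 − 6) − 3 = 1, and the invariant factors of ∂_2 are all 1, so H_1 ≅ Z.
  H_2: rank ker ∂_2 − rank ∂_3 = (3 − 3) − 0 = 0, and there is no ∂_3, so H_2 ≅ 0.

H_0 ≅ Z,  H_1 ≅ Z,  H_2 = 0.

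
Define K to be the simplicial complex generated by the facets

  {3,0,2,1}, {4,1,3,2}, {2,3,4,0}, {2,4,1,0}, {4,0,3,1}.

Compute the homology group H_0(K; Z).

H_0 ≅ Z.

K has 5 vertices, 10 edges, 10 triangles, 5 3-simplices.
rank ∂_0 = 0, rank ∂_1 = 4 ⇒ b_0 = 5 − 0 − 4 = 1; all invariant factors of ∂_1 are 1 so no torsion. So H_0 = Z.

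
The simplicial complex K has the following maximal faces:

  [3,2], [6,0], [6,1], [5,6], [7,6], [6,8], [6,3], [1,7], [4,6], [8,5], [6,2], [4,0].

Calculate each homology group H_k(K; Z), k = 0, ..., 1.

H_0 ≅ Z,  H_1 ≅ Z^4.

Take the total order 0 < 1 < 2 < 3 < 4 < 5 < 6 < 7 < 8 on the vertex set. Then K (dimension 1) consists of the simplices:

  0-simplices (9): [0], [1], [2], [3], [4], [5], [6], [7], [8]
  1-simplices (12): [0,4], [0,6], [1,6], [1,7], [2,3], [2,6], [3,6], [4,6], [5,6], [5,8], [6,7], [6,8]

giving chain groups C_0 ≅ Z^9, C_1 ≅ Z^12.

Boundary ∂_1: C_1 → C_0 maps an edge to its endpoints' difference, ∂[p,q] = q − p. For instance
  ∂[5,8] = [8] − [5].
The resulting 9×12 matrix has rank 8, and its Smith normal form has invariant factors (1,1,1,1,1,1,1,1).

From H_k ≅ ker(∂_k) / im(∂_{k+1}) we obtain:

  H_0: rank C_0 − rank ∂_1 = 9 − 8 = 1, and the invariant factors of ∂_1 are all 1, so H_0 ≅ Z.
  H_1: rank ker ∂_1 − rank ∂_2 = (12 − 8) − 0 = 4, and there is no ∂_2, so H_1 ≅ Z^4.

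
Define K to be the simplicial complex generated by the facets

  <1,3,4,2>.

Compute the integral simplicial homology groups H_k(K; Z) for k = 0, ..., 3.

H_0 = Z,  H_1 = 0,  H_2 = 0,  H_3 = 0.

Order the vertices as 1 < 2 < 3 < 4. Listing each simplex with vertices in this order, K has dimension 3 with simplices:

  0-simplices (4): [1], [2], [3], [4]
  1-simplices (6): [1,2], [1,3], [1,4], [2,3], [2,4], [3,4]
  2-simplices (4): [1,2,3], [1,2,4], [1,3,4], [2,3,4]
  3-simplices (1): [1,2,3,4]

giving chain groups C_0 ≅ Z^4, C_1 ≅ Z^6, C_2 ≅ Z^4, C_3 ≅ Z^1.

∂_1: C_1 → C_0 is given by ∂[p,q] = [q] − [p].
This gives a 4×6 integer matrix of rank 3; reducing to Smith normal form yields diagonal entries (1,1,1).

∂_2: C_2 → C_1 maps a triangle to the signed sum of its edges. For instance
  ∂[1,2,4] = [2,4] − [1,4] + [1,2],
  ∂[2,3,4] = [3,4] − [2,4] + [2,3].
The 6×4 boundary matrix has rank 3 and Smith normal form diag(1,1,1).

The boundary map ∂_3: C_3 → C_2 sends each 3-simplex σ to the alternating sum Σ_i (−1)^i (σ with its i-th vertex removed). For instance
  ∂[1,2,3,4] = [2,3,4] − [1,3,4] + [1,2,4] − [1,2,3].
This gives a 4×1 integer matrix of rank 1; reducing to Smith normal form yields diagonal entries (1).

From H_k ≅ ker(∂_k) / im(∂_{k+1}) we obtain:

  H_0: rank C_0 − rank ∂_1 = 4 − 3 = 1, and the invariant factors of ∂_1 are all 1, so H_0 = Z.
  H_1: rank ker ∂_1 − rank ∂_2 = (6 − 3) − 3 = 0, and the invariant factors of ∂_2 are all 1, so H_1 = 0.
  H_2: rank ker ∂_2 − rank ∂_3 = (4 − 3) − 1 = 0, and the invariant factors of ∂_3 are all 1, so H_2 = 0.
  H_3: rank ker ∂_3 − rank ∂_4 = (1 − 1) − 0 = 0, and there is no ∂_4, so H_3 = 0.

As a check, the Euler characteristic is 4 − 6 + 4 − 1 = 1, which agrees with 1 − 0 + 0 − 0 = 1.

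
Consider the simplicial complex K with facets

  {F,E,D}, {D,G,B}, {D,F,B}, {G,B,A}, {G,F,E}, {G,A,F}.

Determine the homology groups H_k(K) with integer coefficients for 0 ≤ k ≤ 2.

H_0 ≅ Z,  H_1 ≅ Z,  H_2 = 0.

Order the vertices as A < B < D < E < F < G. Listing each simplex with vertices in this order, K has dimension 2 with simplices:

  0-simplices (6): A, B, D, E, F, G
  1-simplices (12): AB, AF, AG, BD, BF, BG, DE, DF, DG, EF, EG, FG
  2-simplices (6): ABG, AFG, BDF, BDG, DEF, EFG

giving chain groups C_0 ≅ Z^6, C_1 ≅ Z^12, C_2 ≅ Z^6.

Boundary ∂_1: C_1 → C_0 sends each edge [p,q] (with p < q) to q − p.
This gives a 6×12 integer matrix of rank 5; reducing to Smith normal form yields diagonal entries (1,1,1,1,1).

Boundary ∂_2: C_2 → C_1 sends each 2-simplex [p,q,r] to [q,r] − [p,r] + [p,q]. For instance
  ∂BDG = DG − BG + BD,
  ∂EFG = FG − EG + EF.
This gives a 12×6 integer matrix of rank 6; reducing to Smith normal form yields diagonal entries (1,1,1,1,1,1).

Now H_k = ker ∂_k / im ∂_{k+1}, so:

  H_0: rank C_0 − rank ∂_1 = 6 − 5 = 1, and the invariant factors of ∂_1 are all 1, so H_0 ≅ Z.
  H_1: rank ker ∂_1 − rank ∂_2 = (12 − 5) − 6 = 1, and the invariant factors of ∂_2 are all 1, so H_1 ≅ Z.
  H_2: rank ker ∂_2 − rank ∂_3 = (6 − 6) − 0 = 0, and there is no ∂_3, so H_2 ≅ 0.

(K is a triangulation of the cylinder S^1 x I.)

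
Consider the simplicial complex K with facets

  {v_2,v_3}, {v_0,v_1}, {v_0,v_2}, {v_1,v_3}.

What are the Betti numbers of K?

b_0 = 1, b_1 = 1.

Order the vertices as v_0 < v_1 < v_2 < v_3. Listing each simplex with vertices in this order, K has dimension 1 with simplices:

  0-simplices (4): [v_0], [v_1], [v_2], [v_3]
  1-simplices (4): [v_0,v_1], [v_0,v_2], [v_1,v_3], [v_2,v_3]

Hence C_0 ≅ Z^4, C_1 ≅ Z^4.

∂_1: C_1 → C_0 sends each edge [p,q] (with p < q) to q − p. For instance
  ∂[v_0,v_2] = [v_2] − [v_0].
The resulting 4×4 matrix has rank 3, and its Smith normal form has invariant factors (1,1,1).

Computing H_k = (kernel of ∂_k) / (image of ∂_{k+1}):

  H_0: rank C_0 − rank ∂_1 = 4 − 3 = 1, and the invariant factors of ∂_1 are all 1, so H_0 = Z.
  H_1: rank ker ∂_1 − rank ∂_2 = (4 − 3) − 0 = 1, and there is no ∂_2, so H_1 = Z.

As a check, the Euler characteristic is 4 − 4 = 0, which agrees with 1 − 1 = 0.

Hence the Betti numbers are b_0 = 1, b_1 = 1.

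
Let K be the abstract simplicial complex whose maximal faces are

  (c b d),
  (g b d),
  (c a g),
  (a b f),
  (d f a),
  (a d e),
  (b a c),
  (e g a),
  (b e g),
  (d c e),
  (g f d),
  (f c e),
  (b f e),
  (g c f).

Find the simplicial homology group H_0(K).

Fix the vertex order a < b < c < d < e < f < g and write every simplex with vertices in increasing order. Then dim K = 2 and the simplices of K are:

  0-simplices (7): a, b, c, d, e, f, g
  1-simplices (21): ab, ac, ad, ae, af, ag, bc, bd, be, bf, bg, cd, ce, cf, cg, de, df, dg, ef, eg, fg
  2-simplices (14): abc, abf, acg, ade, adf, aeg, bcd, bdg, bef, beg, cde, cef, cfg, dfg

so the chain groups are C_0 ≅ Z^7, C_1 ≅ Z^21, C_2 ≅ Z^14.

Boundary ∂_1: C_1 → C_0 maps an edge to its endpoints' difference, ∂[p,q] = q − p. For instance
  ∂fg = g − f.
The 7×21 boundary matrix has rank 6 and Smith normal form diag(1,1,1,1,1,1).

∂_2: C_2 → C_1 acts by ∂[p,q,r] = [q,r] − [p,r] + [p,q]. For instance
  ∂aeg = eg − ag + ae,
  ∂cef = ef − cf + ce.
The resulting 21×14 matrix has rank 13, and its Smith normal form has invariant factors (1,1,1,1,1,1,1,1,1,1,1,1,1).

Now H_k = ker ∂_k / im ∂_{k+1}, so:

  H_0: rank C_0 − rank ∂_1 = 7 − 6 = 1, and the invariant factors of ∂_1 are all 1, so H_0 ≅ Z.

H_0 ≅ Z.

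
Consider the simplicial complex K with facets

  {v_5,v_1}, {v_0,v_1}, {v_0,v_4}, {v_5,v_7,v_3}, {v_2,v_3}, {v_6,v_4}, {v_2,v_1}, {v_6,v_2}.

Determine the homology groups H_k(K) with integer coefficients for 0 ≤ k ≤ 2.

H_0 = Z,  H_1 = Z^2,  H_2 = 0.

Take the total order v_0 < v_1 < v_2 < v_3 < v_4 < v_5 < v_6 < v_7 on the vertex set. Then K (dimension 2) consists of the simplices:

  0-simplices (8): [v_0], [v_1], [v_2], [v_3], [v_4], [v_5], [v_6], [v_7]
  1-simplices (10): [v_0,v_1], [v_0,v_4], [v_1,v_2], [v_1,v_5], [v_2,v_3], [v_2,v_6], [v_3,v_5], [v_3,v_7], [v_4,v_6], [v_5,v_7]
  2-simplices (1): [v_3,v_5,v_7]

so the chain groups are C_0 ≅ Z^8, C_1 ≅ Z^10, C_2 ≅ Z^1.

∂_1: C_1 → C_0 is given by ∂[p,q] = [q] − [p].
The resulting 8×10 matrix has rank 7, and its Smith normal form has invariant factors (1,1,1,1,1,1,1).

∂_2: C_2 → C_1 maps a triangle to the signed sum of its edges. For instance
  ∂[v_3,v_5,v_7] = [v_5,v_7] − [v_3,v_7] + [v_3,v_5].
The resulting 10×1 matrix has rank 1, and its Smith normal form has invariant factors (1).

Reading off H_k = ker ∂_k / im ∂_{k+1}:

  H_0: rank C_0 − rank ∂_1 = 8 − 7 = 1, and the invariant factors of ∂_1 are all 1, so H_0 = Z.
  H_1: rank ker ∂_1 − rank ∂_2 = (10 − 7) − 1 = 2, and the invariant factors of ∂_2 are all 1, so H_1 = Z^2.
  H_2: rank ker ∂_2 − rank ∂_3 = (1 − 1) − 0 = 0, and there is no ∂_3, so H_2 = 0.

As a check, the Euler characteristic is 8 − 10 + 1 = -1, which agrees with 1 − 2 + 0 = -1.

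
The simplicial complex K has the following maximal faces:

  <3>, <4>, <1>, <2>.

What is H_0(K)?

H_0 = Z^4.

K has 4 vertices.
rank ∂_0 = 0, rank ∂_1 = 0 ⇒ b_0 = 4 − 0 − 0 = 4. So H_0 ≅ Z^4.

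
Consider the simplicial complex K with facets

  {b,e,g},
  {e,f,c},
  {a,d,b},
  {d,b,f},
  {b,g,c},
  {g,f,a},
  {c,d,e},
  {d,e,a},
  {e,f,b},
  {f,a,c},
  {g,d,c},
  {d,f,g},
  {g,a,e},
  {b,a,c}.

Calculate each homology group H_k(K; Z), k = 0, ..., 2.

We work with the vertex ordering a < b < c < d < e < f < g. The simplices of K, each written with vertices in increasing order, are:

  0-simplices (7): a, b, c, d, e, f, g
  1-simplices (21): ab, ac, ad, ae, af, ag, bc, bd, be, bf, bg, cd, ce, cf, cg, de, df, dg, ef, eg, fg
  2-simplices (14): abc, abd, acf, ade, aeg, afg, bcg, bdf, bef, beg, cde, cdg, cef, dfg

so the chain groups are C_0 ≅ Z^7, C_1 ≅ Z^21, C_2 ≅ Z^14.

Boundary ∂_1: C_1 → C_0 maps an edge to its endpoints' difference, ∂[p,q] = q − p.
This gives a 7×21 integer matrix of rank 6; reducing to Smith normal form yields diagonal entries (1,1,1,1,1,1).

∂_2: C_2 → C_1 acts by ∂[p,q,r] = [q,r] − [p,r] + [p,q]. For instance
  ∂bdf = df − bf + bd,
  ∂acf = cf − af + ac.
The resulting 21×14 matrix has rank 13, and its Smith normal form has invariant factors (1,1,1,1,1,1,1,1,1,1,1,1,1).

Now H_k = ker ∂_k / im ∂_{k+1}, so:

  H_0: rank C_0 − rank ∂_1 = 7 − 6 = 1, and the invariant factors of ∂_1 are all 1, so H_0 ≅ Z.
  H_1: rank ker ∂_1 − rank ∂_2 = (21 − 6) − 13 = 2, and the invariant factors of ∂_2 are all 1, so H_1 ≅ Z^2.
  H_2: rank ker ∂_2 − rank ∂_3 = (14 − 13) − 0 = 1, and there is no ∂_3, so H_2 ≅ Z.

As a check, the Euler characteristic is 7 − 21 + 14 = 0, which agrees with 1 − 2 + 1 = 0.

H_0 = Z,  H_1 = Z^2,  H_2 = Z.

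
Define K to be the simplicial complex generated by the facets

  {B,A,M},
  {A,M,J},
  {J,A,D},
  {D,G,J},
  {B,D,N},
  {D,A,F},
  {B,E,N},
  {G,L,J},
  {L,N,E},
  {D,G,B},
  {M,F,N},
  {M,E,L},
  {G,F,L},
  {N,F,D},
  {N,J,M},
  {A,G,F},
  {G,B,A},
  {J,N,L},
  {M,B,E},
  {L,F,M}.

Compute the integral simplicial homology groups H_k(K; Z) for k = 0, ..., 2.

H_0 ≅ Z,  H_1 ≅ Z ⊕ Z/2,  H_2 = 0.

We work with the vertex ordering A < B < D < E < F < G < J < L < M < N. The simplices of K, each written with vertices in increasing order, are:

  0-simplices (10): A, B, D, E, F, G, J, L, M, N
  1-simplices (30): AB, AD, AF, AG, AJ, AM, BD, BE, BG, BM, BN, DF, DG, DJ, DN, EL, EM, EN, FG, FL, FM, FN, GJ, GL, JL, JM, JN, LM, LN, MN
  2-simplices (20): ABG, ABM, ADF, ADJ, AFG, AJM, BDG, BDN, BEM, BEN, DFN, DGJ, ELM, ELN, FGL, FLM, FMN, GJL, JLN, JMN

so the chain groups are C_0 ≅ Z^10, C_1 ≅ Z^30, C_2 ≅ Z^20.

∂_1: C_1 → C_0 is given by ∂[p,q] = [q] − [p]. For instance
  ∂MN = N − M.
This gives a 10×30 integer matrix of rank 9; reducing to Smith normal form yields diagonal entries (1,1,1,1,1,1,1,1,1).

∂_2: C_2 → C_1 maps a triangle to the signed sum of its edges. For instance
  ∂BDG = DG − BG + BD,
  ∂FMN = MN − FN + FM.
As a 30×20 matrix over Z this has rank 20, with invariant factors (1,1,1,1,1,1,1,1,1,1,1,1,1,1,1,1,1,1,1,2).

Computing H_k = (kernel of ∂_k) / (image of ∂_{k+1}):

  H_0: rank C_0 − rank ∂_1 = 10 − 9 = 1, and the invariant factors of ∂_1 are all 1, so H_0 = Z.
  H_1: rank ker ∂_1 − rank ∂_2 = (30 − 9) − 20 = 1, and ∂_2 has invariant factor 2 > 1, so H_1 = Z ⊕ Z/2.
  H_2: rank ker ∂_2 − rank ∂_3 = (20 − 20) − 0 = 0, and there is no ∂_3, so H_2 = 0.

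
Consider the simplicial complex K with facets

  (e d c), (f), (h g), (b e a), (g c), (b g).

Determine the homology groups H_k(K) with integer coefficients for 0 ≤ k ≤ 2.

H_0 ≅ Z^2,  H_1 ≅ Z,  H_2 = 0.

K has 8 vertices, 9 edges, 2 triangles.
rank ∂_0 = 0, rank ∂_1 = 6 ⇒ b_0 = 8 − 0 − 6 = 2; all invariant factors of ∂_1 are 1 so no torsion. So H_0 ≅ Z^2.
rank ∂_1 = 6, rank ∂_2 = 2 ⇒ b_1 = 9 − 6 − 2 = 1; all invariant factors of ∂_2 are 1 so no torsion. So H_1 ≅ Z.
rank ∂_2 = 2, rank ∂_3 = 0 ⇒ b_2 = 2 − 2 − 0 = 0. So H_2 ≅ 0.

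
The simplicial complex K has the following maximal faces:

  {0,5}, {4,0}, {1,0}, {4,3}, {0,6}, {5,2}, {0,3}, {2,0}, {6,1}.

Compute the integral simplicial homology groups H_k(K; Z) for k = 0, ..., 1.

H_0 = Z,  H_1 = Z^3.

Fix the vertex order 0 < 1 < 2 < 3 < 4 < 5 < 6 and write every simplex with vertices in increasing order. Then dim K = 1 and the simplices of K are:

  0-simplices (7): [0], [1], [2], [3], [4], [5], [6]
  1-simplices (9): [0,1], [0,2], [0,3], [0,4], [0,5], [0,6], [1,6], [2,5], [3,4]

giving chain groups C_0 ≅ Z^7, C_1 ≅ Z^9.

The boundary map ∂_1: C_1 → C_0 is given by ∂[p,q] = [q] − [p].
This gives a 7×9 integer matrix of rank 6; reducing to Smith normal form yields diagonal entries (1,1,1,1,1,1).

Computing H_k = (kernel of ∂_k) / (image of ∂_{k+1}):

  H_0: rank C_0 − rank ∂_1 = 7 − 6 = 1, and the invariant factors of ∂_1 are all 1, so H_0 = Z.
  H_1: rank ker ∂_1 − rank ∂_2 = (9 − 6) − 0 = 3, and there is no ∂_2, so H_1 = Z^3.

(K is a triangulation of a wedge of 3 circles.)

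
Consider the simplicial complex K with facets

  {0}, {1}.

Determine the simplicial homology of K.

H_0 ≅ Z^2.

Order the vertices as 0 < 1. Listing each simplex with vertices in this order, K has dimension 0 with simplices:

  0-simplices (2): [0], [1]

giving chain groups C_0 ≅ Z^2.

Reading off H_k = ker ∂_k / im ∂_{k+1}:

  H_0: rank C_0 − rank ∂_1 = 2 − 0 = 2, and there is no ∂_1, so H_0 ≅ Z^2.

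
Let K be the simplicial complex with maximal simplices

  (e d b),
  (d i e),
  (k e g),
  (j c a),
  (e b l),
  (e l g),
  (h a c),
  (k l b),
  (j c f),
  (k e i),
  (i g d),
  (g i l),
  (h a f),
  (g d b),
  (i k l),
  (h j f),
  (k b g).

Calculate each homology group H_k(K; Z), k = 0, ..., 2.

H_0 ≅ Z^2,  H_1 ≅ Z ⊕ Z/2,  H_2 = 0.

Fix the vertex order a < b < c < d < e < f < g < h < i < j < k < l and write every simplex with vertices in increasing order. Then dim K = 2 and the simplices of K are:

  0-simplices (12): a, b, c, d, e, f, g, h, i, j, k, l
  1-simplices (28): ac, af, ah, aj, bd, be, bg, bk, bl, cf, ch, cj, de, dg, di, eg, ei, ek, el, fh, fj, gi, gk, gl, hj, ik, il, kl
  2-simplices (17): ach, acj, afh, bde, bdg, bel, bgk, bkl, cfj, dei, dgi, egk, egl, eik, fhj, gil, ikl

Hence C_0 ≅ Z^12, C_1 ≅ Z^28, C_2 ≅ Z^17.

The boundary map ∂_1: C_1 → C_0 sends each edge [p,q] (with p < q) to q − p.
The 12×28 boundary matrix has rank 10 and Smith normal form diag(1,1,1,1,1,1,1,1,1,1).

The boundary map ∂_2: C_2 → C_1 sends each 2-simplex [p,q,r] to [q,r] − [p,r] + [p,q]. For instance
  ∂ach = ch − ah + ac,
  ∂egl = gl − el + eg.
The 28×17 boundary matrix has rank 17 and Smith normal form diag(1,1,1,1,1,1,1,1,1,1,1,1,1,1,1,1,2).

Now H_k = ker ∂_k / im ∂_{k+1}, so:

  H_0: rank C_0 − rank ∂_1 = 12 − 10 = 2, and the invariant factors of ∂_1 are all 1, so H_0 = Z^2.
  H_1: rank ker ∂_1 − rank ∂_2 = (28 − 10) − 17 = 1, and ∂_2 has invariant factor 2 > 1, so H_1 = Z ⊕ Z/2.
  H_2: rank ker ∂_2 − rank ∂_3 = (17 − 17) − 0 = 0, and there is no ∂_3, so H_2 = 0.

As a check, the Euler characteristic is 12 − 28 + 17 = 1, which agrees with 2 − 1 + 0 = 1.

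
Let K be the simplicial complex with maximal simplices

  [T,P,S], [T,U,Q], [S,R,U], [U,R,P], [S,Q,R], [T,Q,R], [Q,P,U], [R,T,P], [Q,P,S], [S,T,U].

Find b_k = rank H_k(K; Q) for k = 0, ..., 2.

We work with the vertex ordering P < Q < R < S < T < U. The simplices of K, each written with vertices in increasing order, are:

  0-simplices (6): P, Q, R, S, T, U
  1-simplices (15): PQ, PR, PS, PT, PU, QR, QS, QT, QU, RS, RT, RU, ST, SU, TU
  2-simplices (10): PQS, PQU, PRT, PRU, PST, QRS, QRT, QTU, RSU, STU

giving chain groups C_0 ≅ Z^6, C_1 ≅ Z^15, C_2 ≅ Z^10.

The boundary map ∂_1: C_1 → C_0 is given by ∂[p,q] = [q] − [p].
As a 6×15 matrix over Z this has rank 5, with invariant factors (1,1,1,1,1).

∂_2: C_2 → C_1 maps a triangle to the signed sum of its edges. For instance
  ∂PRU = RU − PU + PR,
  ∂QRS = RS − QS + QR.
As a 15×10 matrix over Z this has rank 10, with invariant factors (1,1,1,1,1,1,1,1,1,2).

From H_k ≅ ker(∂_k) / im(∂_{k+1}) we obtain:

  H_0: rank C_0 − rank ∂_1 = 6 − 5 = 1, and the invariant factors of ∂_1 are all 1, so H_0 ≅ Z.
  H_1: rank ker ∂_1 − rank ∂_2 = (15 − 5) − 10 = 0, and ∂_2 has invariant factor 2 > 1, so H_1 ≅ Z/2Z.
  H_2: rank ker ∂_2 − rank ∂_3 = (10 − 10) − 0 = 0, and there is no ∂_3, so H_2 ≅ 0.

Hence the Betti numbers are b_0 = 1, b_1 = 0, b_2 = 0.

b_0 = 1, b_1 = 0, b_2 = 0.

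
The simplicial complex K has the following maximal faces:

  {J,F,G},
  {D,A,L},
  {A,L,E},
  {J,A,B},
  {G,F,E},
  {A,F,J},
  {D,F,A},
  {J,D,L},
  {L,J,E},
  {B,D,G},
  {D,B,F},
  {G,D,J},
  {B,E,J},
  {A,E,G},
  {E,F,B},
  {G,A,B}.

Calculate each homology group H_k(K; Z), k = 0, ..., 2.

H_0 ≅ Z,  H_1 ≅ Z^2,  H_2 ≅ Z.

Fix the vertex order A < B < D < E < F < G < J < L and write every simplex with vertices in increasing order. Then dim K = 2 and the simplices of K are:

  0-simplices (8): A, B, D, E, F, G, J, L
  1-simplices (24): AB, AD, AE, AF, AG, AJ, AL, BD, BE, BF, BG, BJ, DF, DG, DJ, DL, EF, EG, EJ, EL, FG, FJ, GJ, JL
  2-simplices (16): ABG, ABJ, ADF, ADL, AEG, AEL, AFJ, BDF, BDG, BEF, BEJ, DGJ, DJL, EFG, EJL, FGJ

Hence C_0 ≅ Z^8, C_1 ≅ Z^24, C_2 ≅ Z^16.

Boundary ∂_1: C_1 → C_0 sends each edge [p,q] (with p < q) to q − p. For instance
  ∂BF = F − B.
The 8×24 boundary matrix has rank 7 and Smith normal form diag(1,1,1,1,1,1,1).

The boundary map ∂_2: C_2 → C_1 maps a triangle to the signed sum of its edges. For instance
  ∂ADL = DL − AL + AD,
  ∂EJL = JL − EL + EJ.
The resulting 24×16 matrix has rank 15, and its Smith normal form has invariant factors (1,1,1,1,1,1,1,1,1,1,1,1,1,1,1).

Reading off H_k = ker ∂_k / im ∂_{k+1}:

  H_0: rank C_0 − rank ∂_1 = 8 − 7 = 1, and the invariant factors of ∂_1 are all 1, so H_0 ≅ Z.
  H_1: rank ker ∂_1 − rank ∂_2 = (24 − 7) − 15 = 2, and the invariant factors of ∂_2 are all 1, so H_1 ≅ Z^2.
  H_2: rank ker ∂_2 − rank ∂_3 = (16 − 15) − 0 = 1, and there is no ∂_3, so H_2 ≅ Z.

(K is a triangulation of the torus T^2.)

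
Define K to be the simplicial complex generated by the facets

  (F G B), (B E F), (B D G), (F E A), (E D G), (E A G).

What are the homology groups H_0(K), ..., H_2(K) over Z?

We work with the vertex ordering A < B < D < E < F < G. The simplices of K, each written with vertices in increasing order, are:

  0-simplices (6): A, B, D, E, F, G
  1-simplices (12): AE, AF, AG, BD, BE, BF, BG, DE, DG, EF, EG, FG
  2-simplices (6): AEF, AEG, BDG, BEF, BFG, DEG

so the chain groups are C_0 ≅ Z^6, C_1 ≅ Z^12, C_2 ≅ Z^6.

Boundary ∂_1: C_1 → C_0 sends each edge [p,q] (with p < q) to q − p. For instance
  ∂EG = G − E.
This gives a 6×12 integer matrix of rank 5; reducing to Smith normal form yields diagonal entries (1,1,1,1,1).

∂_2: C_2 → C_1 maps a triangle to the signed sum of its edges. For instance
  ∂AEF = EF − AF + AE,
  ∂DEG = EG − DG + DE.
This gives a 12×6 integer matrix of rank 6; reducing to Smith normal form yields diagonal entries (1,1,1,1,1,1).

From H_k ≅ ker(∂_k) / im(∂_{k+1}) we obtain:

  H_0: rank C_0 − rank ∂_1 = 6 − 5 = 1, and the invariant factors of ∂_1 are all 1, so H_0 ≅ Z.
  H_1: rank ker ∂_1 − rank ∂_2 = (12 − 5) − 6 = 1, and the invariant factors of ∂_2 are all 1, so H_1 ≅ Z.
  H_2: rank ker ∂_2 − rank ∂_3 = (6 − 6) − 0 = 0, and there is no ∂_3, so H_2 ≅ 0.

H_0 ≅ Z,  H_1 ≅ Z,  H_2 = 0.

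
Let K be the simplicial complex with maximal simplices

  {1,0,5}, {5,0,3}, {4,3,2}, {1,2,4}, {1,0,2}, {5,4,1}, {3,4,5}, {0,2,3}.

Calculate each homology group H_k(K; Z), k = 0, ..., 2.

H_0 ≅ Z,  H_1 = 0,  H_2 ≅ Z.

Take the total order 0 < 1 < 2 < 3 < 4 < 5 on the vertex set. Then K (dimension 2) consists of the simplices:

  0-simplices (6): [0], [1], [2], [3], [4], [5]
  1-simplices (12): [0,1], [0,2], [0,3], [0,5], [1,2], [1,4], [1,5], [2,3], [2,4], [3,4], [3,5], [4,5]
  2-simplices (8): [0,1,2], [0,1,5], [0,2,3], [0,3,5], [1,2,4], [1,4,5], [2,3,4], [3,4,5]

Hence C_0 ≅ Z^6, C_1 ≅ Z^12, C_2 ≅ Z^8.

Boundary ∂_1: C_1 → C_0 sends each edge [p,q] (with p < q) to q − p.
The 6×12 boundary matrix has rank 5 and Smith normal form diag(1,1,1,1,1).

∂_2: C_2 → C_1 sends each 2-simplex [p,q,r] to [q,r] − [p,r] + [p,q]. For instance
  ∂[0,2,3] = [2,3] − [0,3] + [0,2],
  ∂[0,1,5] = [1,5] − [0,5] + [0,1].
The 12×8 boundary matrix has rank 7 and Smith normal form diag(1,1,1,1,1,1,1).

Reading off H_k = ker ∂_k / im ∂_{k+1}:

  H_0: rank C_0 − rank ∂_1 = 6 − 5 = 1, and the invariant factors of ∂_1 are all 1, so H_0 ≅ Z.
  H_1: rank ker ∂_1 − rank ∂_2 = (12 − 5) − 7 = 0, and the invariant factors of ∂_2 are all 1, so H_1 ≅ 0.
  H_2: rank ker ∂_2 − rank ∂_3 = (8 − 7) − 0 = 1, and there is no ∂_3, so H_2 ≅ Z.

As a check, the Euler characteristic is 6 − 12 + 8 = 2, which agrees with 1 − 0 + 1 = 2.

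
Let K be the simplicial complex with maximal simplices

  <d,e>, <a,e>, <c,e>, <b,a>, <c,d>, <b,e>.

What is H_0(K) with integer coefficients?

H_0 = Z.

Fix the vertex order a < b < c < d < e and write every simplex with vertices in increasing order. Then dim K = 1 and the simplices of K are:

  0-simplices (5): a, b, c, d, e
  1-simplices (6): ab, ae, be, cd, ce, de

giving chain groups C_0 ≅ Z^5, C_1 ≅ Z^6.

∂_1: C_1 → C_0 is given by ∂[p,q] = [q] − [p]. For instance
  ∂cd = d − c.
The 5×6 boundary matrix has rank 4 and Smith normal form diag(1,1,1,1).

From H_k ≅ ker(∂_k) / im(∂_{k+1}) we obtain:

  H_0: rank C_0 − rank ∂_1 = 5 − 4 = 1, and the invariant factors of ∂_1 are all 1, so H_0 = Z.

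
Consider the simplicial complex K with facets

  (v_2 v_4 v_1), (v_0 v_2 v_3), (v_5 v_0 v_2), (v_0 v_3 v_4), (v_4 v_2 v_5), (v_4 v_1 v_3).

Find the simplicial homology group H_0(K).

K has 6 vertices, 12 edges, 6 triangles.
rank ∂_0 = 0, rank ∂_1 = 5 ⇒ b_0 = 6 − 0 − 5 = 1; all invariant factors of ∂_1 are 1 so no torsion. So H_0 ≅ Z.

H_0 ≅ Z.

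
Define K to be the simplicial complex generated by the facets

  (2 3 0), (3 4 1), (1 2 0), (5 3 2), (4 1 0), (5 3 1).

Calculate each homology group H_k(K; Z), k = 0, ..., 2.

H_0 = Z,  H_1 = Z,  H_2 = 0.

We work with the vertex ordering 0 < 1 < 2 < 3 < 4 < 5. The simplices of K, each written with vertices in increasing order, are:

  0-simplices (6): [0], [1], [2], [3], [4], [5]
  1-simplices (12): [0,1], [0,2], [0,3], [0,4], [1,2], [1,3], [1,4], [1,5], [2,3], [2,5], [3,4], [3,5]
  2-simplices (6): [0,1,2], [0,1,4], [0,2,3], [1,3,4], [1,3,5], [2,3,5]

Hence C_0 ≅ Z^6, C_1 ≅ Z^12, C_2 ≅ Z^6.

∂_1: C_1 → C_0 is given by ∂[p,q] = [q] − [p]. For instance
  ∂[3,5] = [5] − [3].
As a 6×12 matrix over Z this has rank 5, with invariant factors (1,1,1,1,1).

Boundary ∂_2: C_2 → C_1 acts by ∂[p,q,r] = [q,r] − [p,r] + [p,q]. For instance
  ∂[0,2,3] = [2,3] − [0,3] + [0,2],
  ∂[0,1,2] = [1,2] − [0,2] + [0,1].
The 12×6 boundary matrix has rank 6 and Smith normal form diag(1,1,1,1,1,1).

Computing H_k = (kernel of ∂_k) / (image of ∂_{k+1}):

  H_0: rank C_0 − rank ∂_1 = 6 − 5 = 1, and the invariant factors of ∂_1 are all 1, so H_0 ≅ Z.
  H_1: rank ker ∂_1 − rank ∂_2 = (12 − 5) − 6 = 1, and the invariant factors of ∂_2 are all 1, so H_1 ≅ Z.
  H_2: rank ker ∂_2 − rank ∂_3 = (6 − 6) − 0 = 0, and there is no ∂_3, so H_2 ≅ 0.

As a check, the Euler characteristic is 6 − 12 + 6 = 0, which agrees with 1 − 1 + 0 = 0.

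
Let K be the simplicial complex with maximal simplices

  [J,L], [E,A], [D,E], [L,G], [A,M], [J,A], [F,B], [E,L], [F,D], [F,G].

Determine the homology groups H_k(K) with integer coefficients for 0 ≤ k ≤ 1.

H_0 = Z,  H_1 = Z^2.

Take the total order A < B < D < E < F < G < J < L < M on the vertex set. Then K (dimension 1) consists of the simplices:

  0-simplices (9): A, B, D, E, F, G, J, L, M
  1-simplices (10): AE, AJ, AM, BF, DE, DF, EL, FG, GL, JL

giving chain groups C_0 ≅ Z^9, C_1 ≅ Z^10.

Boundary ∂_1: C_1 → C_0 maps an edge to its endpoints' difference, ∂[p,q] = q − p.
This gives a 9×10 integer matrix of rank 8; reducing to Smith normal form yields diagonal entries (1,1,1,1,1,1,1,1).

Now H_k = ker ∂_k / im ∂_{k+1}, so:

  H_0: rank C_0 − rank ∂_1 = 9 − 8 = 1, and the invariant factors of ∂_1 are all 1, so H_0 = Z.
  H_1: rank ker ∂_1 − rank ∂_2 = (10 − 8) − 0 = 2, and there is no ∂_2, so H_1 = Z^2.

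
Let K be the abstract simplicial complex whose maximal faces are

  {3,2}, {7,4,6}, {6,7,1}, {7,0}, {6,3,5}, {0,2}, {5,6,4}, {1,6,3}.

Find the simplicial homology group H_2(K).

We work with the vertex ordering 0 < 1 < 2 < 3 < 4 < 5 < 6 < 7. The simplices of K, each written with vertices in increasing order, are:

  0-simplices (8): [0], [1], [2], [3], [4], [5], [6], [7]
  1-simplices (13): [0,2], [0,7], [1,3], [1,6], [1,7], [2,3], [3,5], [3,6], [4,5], [4,6], [4,7], [5,6], [6,7]
  2-simplices (5): [1,3,6], [1,6,7], [3,5,6], [4,5,6], [4,6,7]

giving chain groups C_0 ≅ Z^8, C_1 ≅ Z^13, C_2 ≅ Z^5.

The boundary map ∂_1: C_1 → C_0 is given by ∂[p,q] = [q] − [p]. For instance
  ∂[1,7] = [7] − [1].
As a 8×13 matrix over Z this has rank 7, with invariant factors (1,1,1,1,1,1,1).

∂_2: C_2 → C_1 acts by ∂[p,q,r] = [q,r] − [p,r] + [p,q]. For instance
  ∂[4,5,6] = [5,6] − [4,6] + [4,5],
  ∂[4,6,7] = [6,7] − [4,7] + [4,6].
This gives a 13×5 integer matrix of rank 5; reducing to Smith normal form yields diagonal entries (1,1,1,1,1).

Computing H_k = (kernel of ∂_k) / (image of ∂_{k+1}):

  H_2: rank ker ∂_2 − rank ∂_3 = (5 − 5) − 0 = 0, and there is no ∂_3, so H_2 ≅ 0.

H_2 = 0.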